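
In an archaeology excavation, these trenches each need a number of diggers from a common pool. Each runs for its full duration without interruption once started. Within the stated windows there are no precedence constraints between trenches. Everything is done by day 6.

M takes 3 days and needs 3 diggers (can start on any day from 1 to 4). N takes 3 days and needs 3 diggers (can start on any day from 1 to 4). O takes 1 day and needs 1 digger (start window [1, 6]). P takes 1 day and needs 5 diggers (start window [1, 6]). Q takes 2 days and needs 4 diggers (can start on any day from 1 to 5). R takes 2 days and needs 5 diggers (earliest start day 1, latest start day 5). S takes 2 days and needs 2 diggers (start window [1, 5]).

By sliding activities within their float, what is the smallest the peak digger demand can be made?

9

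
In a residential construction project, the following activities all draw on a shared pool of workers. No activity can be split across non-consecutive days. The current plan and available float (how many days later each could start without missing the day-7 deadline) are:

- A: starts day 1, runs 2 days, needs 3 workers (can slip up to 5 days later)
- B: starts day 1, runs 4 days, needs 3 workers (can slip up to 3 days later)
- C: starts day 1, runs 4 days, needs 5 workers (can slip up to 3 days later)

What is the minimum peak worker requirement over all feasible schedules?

Early-start (A@1, B@1, C@1) gives peak 11: d1:11  d2:11  d3:8  d4:8  d5:0  d6:0  d7:0.
Shift C→3.
Schedule A@1, B@1, C@3: d1:6  d2:6  d3:8  d4:8  d5:5  d6:5  d7:0 — peak 8.

8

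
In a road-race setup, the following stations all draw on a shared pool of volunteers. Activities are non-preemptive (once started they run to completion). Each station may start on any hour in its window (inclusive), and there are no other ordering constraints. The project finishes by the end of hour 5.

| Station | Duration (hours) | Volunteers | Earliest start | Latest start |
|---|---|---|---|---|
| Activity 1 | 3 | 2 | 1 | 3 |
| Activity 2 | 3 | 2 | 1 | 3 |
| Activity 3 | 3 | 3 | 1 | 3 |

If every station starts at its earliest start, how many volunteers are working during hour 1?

At early start, hour 1 has: Activity 1, Activity 2, Activity 3.
Demand: 2 + 2 + 3 = 7.

7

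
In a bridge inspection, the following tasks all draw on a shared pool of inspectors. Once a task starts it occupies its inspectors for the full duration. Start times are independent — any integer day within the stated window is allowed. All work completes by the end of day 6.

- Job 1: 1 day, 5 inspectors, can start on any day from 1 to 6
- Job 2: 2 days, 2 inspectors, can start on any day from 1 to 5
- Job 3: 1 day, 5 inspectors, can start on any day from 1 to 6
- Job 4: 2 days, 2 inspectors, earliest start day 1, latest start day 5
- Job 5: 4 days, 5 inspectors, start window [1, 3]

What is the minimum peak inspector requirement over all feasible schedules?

Early-start (Job 1@1, Job 2@1, Job 3@1, Job 4@1, Job 5@1) gives peak 19: d1:19  d2:9  d3:5  d4:5  d5:0  d6:0.
Shift Job 3→2, Job 4→3, Job 5→3.
Schedule Job 1@1, Job 2@1, Job 3@2, Job 4@3, Job 5@3: d1:7  d2:7  d3:7  d4:7  d5:5  d6:5 — peak 7.
Total inspector-days = 38 over 6 days ⇒ peak ≥ ⌈38/6⌉ = 7, so 7 is optimal.

7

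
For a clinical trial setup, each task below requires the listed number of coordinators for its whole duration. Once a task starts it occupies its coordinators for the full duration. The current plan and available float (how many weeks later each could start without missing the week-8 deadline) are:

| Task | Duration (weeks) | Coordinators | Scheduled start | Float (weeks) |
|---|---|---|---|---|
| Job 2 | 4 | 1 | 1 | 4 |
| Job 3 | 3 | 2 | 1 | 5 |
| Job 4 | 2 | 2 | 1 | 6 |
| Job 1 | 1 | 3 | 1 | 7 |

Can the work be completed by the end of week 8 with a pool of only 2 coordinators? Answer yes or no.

Total coordinator-weeks = 17; over 8 weeks the average is 17/8 > 2, so some week must exceed 2.

no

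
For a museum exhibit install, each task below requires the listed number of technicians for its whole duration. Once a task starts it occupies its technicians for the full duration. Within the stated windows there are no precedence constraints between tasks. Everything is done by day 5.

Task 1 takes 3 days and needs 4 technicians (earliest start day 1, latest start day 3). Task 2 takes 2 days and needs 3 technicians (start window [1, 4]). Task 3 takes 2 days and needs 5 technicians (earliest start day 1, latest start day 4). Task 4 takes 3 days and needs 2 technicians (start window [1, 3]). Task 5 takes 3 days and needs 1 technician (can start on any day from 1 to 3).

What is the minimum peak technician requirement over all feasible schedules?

Early-start (Task 1@1, Task 2@1, Task 3@1, Task 4@1, Task 5@1) gives peak 15: d1:15  d2:15  d3:7  d4:0  d5:0.
Shift Task 3→4, Task 4→3.
Schedule Task 1@1, Task 2@1, Task 3@4, Task 4@3, Task 5@1: d1:8  d2:8  d3:7  d4:7  d5:7 — peak 8.
Total technician-days = 37 over 5 days ⇒ peak ≥ ⌈37/5⌉ = 8, so 8 is optimal.

8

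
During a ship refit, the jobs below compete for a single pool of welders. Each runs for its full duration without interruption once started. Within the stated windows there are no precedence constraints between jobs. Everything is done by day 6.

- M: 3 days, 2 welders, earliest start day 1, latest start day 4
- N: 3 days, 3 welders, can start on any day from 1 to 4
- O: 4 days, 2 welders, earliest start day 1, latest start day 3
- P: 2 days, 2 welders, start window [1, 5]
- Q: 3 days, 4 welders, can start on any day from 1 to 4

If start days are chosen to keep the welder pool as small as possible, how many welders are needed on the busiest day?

Early-start (M@1, N@1, O@1, P@1, Q@1) gives peak 13: d1:13  d2:13  d3:11  d4:2  d5:0  d6:0.
Shift P→5, Q→4.
Schedule M@1, N@1, O@1, P@5, Q@4: d1:7  d2:7  d3:7  d4:6  d5:6  d6:6 — peak 7.
Total welder-days = 39 over 6 days ⇒ peak ≥ ⌈39/6⌉ = 7, so 7 is optimal.

7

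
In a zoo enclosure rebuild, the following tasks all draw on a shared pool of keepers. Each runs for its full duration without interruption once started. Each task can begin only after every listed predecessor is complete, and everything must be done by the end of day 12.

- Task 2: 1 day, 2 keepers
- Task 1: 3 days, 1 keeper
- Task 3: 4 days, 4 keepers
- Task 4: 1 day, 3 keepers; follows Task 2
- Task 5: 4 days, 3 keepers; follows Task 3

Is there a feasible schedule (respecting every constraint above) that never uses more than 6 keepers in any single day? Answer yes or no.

Schedule Task 2@1, Task 1@1, Task 3@4, Task 4@2, Task 5@8: d1:3  d2:4  d3:1  d4:4  d5:4  d6:4  d7:4  d8:3  d9:3  d10:3  d11:3  d12:0 — peak 4 ≤ 6.

yes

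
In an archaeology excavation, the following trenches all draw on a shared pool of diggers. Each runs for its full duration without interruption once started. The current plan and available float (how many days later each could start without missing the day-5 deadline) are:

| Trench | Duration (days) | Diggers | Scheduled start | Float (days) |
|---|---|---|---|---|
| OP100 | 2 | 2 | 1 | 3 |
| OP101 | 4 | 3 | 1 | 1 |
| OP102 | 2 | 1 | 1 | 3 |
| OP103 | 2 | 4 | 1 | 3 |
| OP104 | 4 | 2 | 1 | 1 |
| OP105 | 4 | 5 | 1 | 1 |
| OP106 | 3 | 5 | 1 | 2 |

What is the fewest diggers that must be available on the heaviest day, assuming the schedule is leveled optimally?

16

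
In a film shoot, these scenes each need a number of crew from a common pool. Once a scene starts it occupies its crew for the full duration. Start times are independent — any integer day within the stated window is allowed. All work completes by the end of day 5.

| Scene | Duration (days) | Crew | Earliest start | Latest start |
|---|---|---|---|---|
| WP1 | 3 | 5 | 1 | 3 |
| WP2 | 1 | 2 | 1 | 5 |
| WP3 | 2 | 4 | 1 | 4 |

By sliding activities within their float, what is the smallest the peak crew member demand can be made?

Early-start (WP1@1, WP2@1, WP3@1) gives peak 11: d1:11  d2:9  d3:5  d4:0  d5:0.
Shift WP2→4, WP3→4.
Schedule WP1@1, WP2@4, WP3@4: d1:5  d2:5  d3:5  d4:6  d5:4 — peak 6.

6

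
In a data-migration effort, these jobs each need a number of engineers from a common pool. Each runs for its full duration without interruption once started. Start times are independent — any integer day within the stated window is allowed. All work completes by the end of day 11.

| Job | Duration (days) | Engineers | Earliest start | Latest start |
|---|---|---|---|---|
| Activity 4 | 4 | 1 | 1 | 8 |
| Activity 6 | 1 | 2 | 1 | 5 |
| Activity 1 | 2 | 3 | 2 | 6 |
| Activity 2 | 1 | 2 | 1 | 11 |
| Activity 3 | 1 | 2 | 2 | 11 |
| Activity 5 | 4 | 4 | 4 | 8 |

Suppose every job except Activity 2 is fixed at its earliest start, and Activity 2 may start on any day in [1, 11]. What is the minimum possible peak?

Activity 2@1: d1:5  d2:6  d3:4  d4:5  d5:4  d6:4  d7:4  d8:0  d9:0  d10:0  d11:0 → peak 6
Activity 2@2: d1:3  d2:8  d3:4  d4:5  d5:4  d6:4  d7:4  d8:0  d9:0  d10:0  d11:0 → peak 8
Activity 2@3: d1:3  d2:6  d3:6  d4:5  d5:4  d6:4  d7:4  d8:0  d9:0  d10:0  d11:0 → peak 6
Activity 2@4: d1:3  d2:6  d3:4  d4:7  d5:4  d6:4  d7:4  d8:0  d9:0  d10:0  d11:0 → peak 7
Activity 2@5: d1:3  d2:6  d3:4  d4:5  d5:6  d6:4  d7:4  d8:0  d9:0  d10:0  d11:0 → peak 6
Activity 2@6: d1:3  d2:6  d3:4  d4:5  d5:4  d6:6  d7:4  d8:0  d9:0  d10:0  d11:0 → peak 6
Activity 2@7: d1:3  d2:6  d3:4  d4:5  d5:4  d6:4  d7:6  d8:0  d9:0  d10:0  d11:0 → peak 6
Activity 2@8: d1:3  d2:6  d3:4  d4:5  d5:4  d6:4  d7:4  d8:2  d9:0  d10:0  d11:0 → peak 6
Activity 2@9: d1:3  d2:6  d3:4  d4:5  d5:4  d6:4  d7:4  d8:0  d9:2  d10:0  d11:0 → peak 6
Activity 2@10: d1:3  d2:6  d3:4  d4:5  d5:4  d6:4  d7:4  d8:0  d9:0  d10:2  d11:0 → peak 6
Activity 2@11: d1:3  d2:6  d3:4  d4:5  d5:4  d6:4  d7:4  d8:0  d9:0  d10:0  d11:2 → peak 6
Best is Activity 2@1, peak 6.

6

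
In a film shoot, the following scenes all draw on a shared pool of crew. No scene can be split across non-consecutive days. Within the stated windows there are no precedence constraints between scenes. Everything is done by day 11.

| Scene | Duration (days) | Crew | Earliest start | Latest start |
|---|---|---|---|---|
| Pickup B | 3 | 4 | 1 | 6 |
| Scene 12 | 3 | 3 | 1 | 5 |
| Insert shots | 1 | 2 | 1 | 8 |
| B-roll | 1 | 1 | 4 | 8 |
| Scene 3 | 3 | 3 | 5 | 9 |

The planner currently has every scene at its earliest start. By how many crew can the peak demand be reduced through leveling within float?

Early-start peak: d1:9  d2:7  d3:7  d4:1  d5:3  d6:3  d7:3  d8:0  d9:0  d10:0  d11:0 ⇒ 9.
Leveled (Pickup B@1, Scene 12@4, Insert shots@7, B-roll@4, Scene 3@8): d1:4  d2:4  d3:4  d4:4  d5:3  d6:3  d7:2  d8:3  d9:3  d10:3  d11:0 ⇒ 4.
Reduction 9 − 4 = 5.

5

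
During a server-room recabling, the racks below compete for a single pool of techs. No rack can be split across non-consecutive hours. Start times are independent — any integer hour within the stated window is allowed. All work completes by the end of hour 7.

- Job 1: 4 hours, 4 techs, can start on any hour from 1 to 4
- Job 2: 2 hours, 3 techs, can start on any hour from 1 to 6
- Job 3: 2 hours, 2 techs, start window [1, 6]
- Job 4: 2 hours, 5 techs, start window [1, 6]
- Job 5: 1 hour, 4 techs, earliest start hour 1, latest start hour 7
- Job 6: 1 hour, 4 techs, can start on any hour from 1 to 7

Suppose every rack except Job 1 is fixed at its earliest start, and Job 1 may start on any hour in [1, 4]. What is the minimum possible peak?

18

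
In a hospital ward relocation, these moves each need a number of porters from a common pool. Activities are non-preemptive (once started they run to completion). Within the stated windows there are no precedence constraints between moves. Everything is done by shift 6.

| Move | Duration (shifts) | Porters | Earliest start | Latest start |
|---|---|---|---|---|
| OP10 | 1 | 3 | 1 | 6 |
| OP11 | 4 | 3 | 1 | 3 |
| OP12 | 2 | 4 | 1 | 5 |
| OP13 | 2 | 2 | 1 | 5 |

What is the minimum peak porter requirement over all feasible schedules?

Early-start (OP10@1, OP11@1, OP12@1, OP13@1) gives peak 12: s1:12  s2:9  s3:3  s4:3  s5:0  s6:0.
Shift OP12→5, OP13→2.
Schedule OP10@1, OP11@1, OP12@5, OP13@2: s1:6  s2:5  s3:5  s4:3  s5:4  s6:4 — peak 6.

6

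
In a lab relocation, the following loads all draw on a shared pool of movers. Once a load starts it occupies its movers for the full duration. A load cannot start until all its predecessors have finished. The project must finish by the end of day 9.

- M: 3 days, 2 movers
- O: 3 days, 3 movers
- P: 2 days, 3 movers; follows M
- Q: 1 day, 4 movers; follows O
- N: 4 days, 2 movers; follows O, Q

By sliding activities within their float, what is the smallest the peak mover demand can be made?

5

Early-start (M@1, O@1, P@4, Q@4, N@5) gives peak 7: d1:5  d2:5  d3:5  d4:7  d5:5  d6:2  d7:2  d8:2  d9:0.
Shift P→5.
Schedule M@1, O@1, P@5, Q@4, N@5: d1:5  d2:5  d3:5  d4:4  d5:5  d6:5  d7:2  d8:2  d9:0 — peak 5.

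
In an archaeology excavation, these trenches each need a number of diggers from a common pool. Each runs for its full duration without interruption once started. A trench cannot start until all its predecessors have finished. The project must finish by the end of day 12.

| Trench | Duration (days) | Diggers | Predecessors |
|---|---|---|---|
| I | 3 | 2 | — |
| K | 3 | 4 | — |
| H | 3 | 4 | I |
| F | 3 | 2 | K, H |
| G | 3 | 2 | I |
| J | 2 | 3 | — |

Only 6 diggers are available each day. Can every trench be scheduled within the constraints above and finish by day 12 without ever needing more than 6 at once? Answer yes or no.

yes

Schedule I@1, K@4, H@7, F@10, G@10, J@1: d1:5  d2:5  d3:2  d4:4  d5:4  d6:4  d7:4  d8:4  d9:4  d10:4  d11:4  d12:4 — peak 5 ≤ 6.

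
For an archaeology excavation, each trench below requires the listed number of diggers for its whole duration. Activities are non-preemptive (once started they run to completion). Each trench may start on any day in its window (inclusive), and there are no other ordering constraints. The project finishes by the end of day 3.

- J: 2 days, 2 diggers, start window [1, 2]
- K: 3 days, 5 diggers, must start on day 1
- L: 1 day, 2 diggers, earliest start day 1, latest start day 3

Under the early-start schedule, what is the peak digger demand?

Early-start schedule: J@1, K@1, L@1.
Load per day: day 1: 9, day 2: 7, day 3: 5.
Peak is 9.

9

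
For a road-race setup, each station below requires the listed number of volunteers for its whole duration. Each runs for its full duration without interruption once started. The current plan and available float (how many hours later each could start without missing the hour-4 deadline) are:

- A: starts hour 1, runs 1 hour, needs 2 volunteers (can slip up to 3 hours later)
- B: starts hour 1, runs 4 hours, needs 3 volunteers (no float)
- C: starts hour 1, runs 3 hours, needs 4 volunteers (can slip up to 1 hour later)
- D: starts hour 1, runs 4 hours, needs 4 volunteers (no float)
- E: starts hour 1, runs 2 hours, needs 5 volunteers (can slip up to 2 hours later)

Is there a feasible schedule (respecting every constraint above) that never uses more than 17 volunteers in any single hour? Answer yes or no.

Schedule A@1, B@1, C@1, D@1, E@2: h1:13  h2:16  h3:16  h4:7 — peak 16 ≤ 17.

yes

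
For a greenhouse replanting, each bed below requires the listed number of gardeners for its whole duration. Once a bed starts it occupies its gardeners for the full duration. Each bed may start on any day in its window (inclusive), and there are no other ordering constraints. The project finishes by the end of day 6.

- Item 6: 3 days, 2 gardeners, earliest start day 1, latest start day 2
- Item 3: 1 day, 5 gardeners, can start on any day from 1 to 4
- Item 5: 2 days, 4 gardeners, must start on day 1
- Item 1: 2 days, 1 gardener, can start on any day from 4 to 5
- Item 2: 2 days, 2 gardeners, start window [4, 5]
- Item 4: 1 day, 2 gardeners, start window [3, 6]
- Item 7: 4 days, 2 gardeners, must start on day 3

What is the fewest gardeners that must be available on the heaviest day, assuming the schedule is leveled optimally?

Early-start (Item 6@1, Item 3@1, Item 5@1, Item 1@4, Item 2@4, Item 4@3, Item 7@3) gives peak 11: d1:11  d2:6  d3:6  d4:5  d5:5  d6:2.
Shift Item 3→4, Item 1→5, Item 2→5.
Schedule Item 6@1, Item 3@4, Item 5@1, Item 1@5, Item 2@5, Item 4@3, Item 7@3: d1:6  d2:6  d3:6  d4:7  d5:5  d6:5 — peak 7.

7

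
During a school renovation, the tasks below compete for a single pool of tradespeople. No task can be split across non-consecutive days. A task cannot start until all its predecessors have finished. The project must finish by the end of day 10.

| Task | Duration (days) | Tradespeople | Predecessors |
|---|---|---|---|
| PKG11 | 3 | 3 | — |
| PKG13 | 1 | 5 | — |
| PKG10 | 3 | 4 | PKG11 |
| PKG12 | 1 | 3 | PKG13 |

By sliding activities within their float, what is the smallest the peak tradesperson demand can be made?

5

Early-start (PKG11@1, PKG13@1, PKG10@4, PKG12@2) gives peak 8: d1:8  d2:6  d3:3  d4:4  d5:4  d6:4  d7:0  d8:0  d9:0  d10:0.
Shift PKG13→4, PKG10→5, PKG12→8.
Schedule PKG11@1, PKG13@4, PKG10@5, PKG12@8: d1:3  d2:3  d3:3  d4:5  d5:4  d6:4  d7:4  d8:3  d9:0  d10:0 — peak 5.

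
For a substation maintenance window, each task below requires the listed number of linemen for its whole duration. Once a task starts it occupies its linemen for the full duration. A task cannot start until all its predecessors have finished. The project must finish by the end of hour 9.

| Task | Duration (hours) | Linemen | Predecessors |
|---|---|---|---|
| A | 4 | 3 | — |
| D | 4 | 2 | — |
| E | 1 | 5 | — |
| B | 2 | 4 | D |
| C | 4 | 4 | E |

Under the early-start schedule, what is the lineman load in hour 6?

4

At early start, hour 6 has: B.
Demand: 4 = 4.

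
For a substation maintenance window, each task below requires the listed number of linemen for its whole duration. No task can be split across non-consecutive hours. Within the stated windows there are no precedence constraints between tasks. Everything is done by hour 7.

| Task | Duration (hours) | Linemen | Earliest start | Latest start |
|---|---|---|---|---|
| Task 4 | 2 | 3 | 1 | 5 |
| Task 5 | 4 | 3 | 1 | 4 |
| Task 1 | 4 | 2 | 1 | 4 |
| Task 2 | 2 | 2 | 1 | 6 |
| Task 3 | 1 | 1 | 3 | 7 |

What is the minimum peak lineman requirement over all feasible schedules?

5

Early-start (Task 4@1, Task 5@1, Task 1@1, Task 2@1, Task 3@3) gives peak 10: h1:10  h2:10  h3:6  h4:5  h5:0  h6:0  h7:0.
Shift Task 5→3, Task 2→5, Task 3→7.
Schedule Task 4@1, Task 5@3, Task 1@1, Task 2@5, Task 3@7: h1:5  h2:5  h3:5  h4:5  h5:5  h6:5  h7:1 — peak 5.
Total lineman-hours = 31 over 7 hours ⇒ peak ≥ ⌈31/7⌉ = 5, so 5 is optimal.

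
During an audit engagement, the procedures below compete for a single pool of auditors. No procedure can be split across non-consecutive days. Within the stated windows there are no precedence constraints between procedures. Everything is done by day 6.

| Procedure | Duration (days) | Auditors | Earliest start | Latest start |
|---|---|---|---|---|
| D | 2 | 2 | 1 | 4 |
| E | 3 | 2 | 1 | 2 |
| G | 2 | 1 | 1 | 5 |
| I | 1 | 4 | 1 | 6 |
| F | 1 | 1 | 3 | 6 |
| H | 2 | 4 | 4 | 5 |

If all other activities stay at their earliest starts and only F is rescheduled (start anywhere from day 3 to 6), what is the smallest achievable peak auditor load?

F@3: d1:9  d2:5  d3:3  d4:4  d5:4  d6:0 → peak 9
F@4: d1:9  d2:5  d3:2  d4:5  d5:4  d6:0 → peak 9
F@5: d1:9  d2:5  d3:2  d4:4  d5:5  d6:0 → peak 9
F@6: d1:9  d2:5  d3:2  d4:4  d5:4  d6:1 → peak 9
Best is F@3, peak 9.

9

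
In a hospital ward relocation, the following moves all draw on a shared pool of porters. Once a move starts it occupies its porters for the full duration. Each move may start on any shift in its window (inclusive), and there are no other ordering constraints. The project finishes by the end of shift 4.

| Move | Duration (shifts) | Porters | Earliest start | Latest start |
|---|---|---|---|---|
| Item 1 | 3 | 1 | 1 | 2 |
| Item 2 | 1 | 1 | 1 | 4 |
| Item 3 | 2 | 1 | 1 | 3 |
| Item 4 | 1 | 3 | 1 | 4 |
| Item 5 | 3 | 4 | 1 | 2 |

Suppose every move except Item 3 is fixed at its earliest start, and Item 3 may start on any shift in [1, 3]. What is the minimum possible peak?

9

Item 3@1: s1:10  s2:6  s3:5  s4:0 → peak 10
Item 3@2: s1:9  s2:6  s3:6  s4:0 → peak 9
Item 3@3: s1:9  s2:5  s3:6  s4:1 → peak 9
Best is Item 3@2, peak 9.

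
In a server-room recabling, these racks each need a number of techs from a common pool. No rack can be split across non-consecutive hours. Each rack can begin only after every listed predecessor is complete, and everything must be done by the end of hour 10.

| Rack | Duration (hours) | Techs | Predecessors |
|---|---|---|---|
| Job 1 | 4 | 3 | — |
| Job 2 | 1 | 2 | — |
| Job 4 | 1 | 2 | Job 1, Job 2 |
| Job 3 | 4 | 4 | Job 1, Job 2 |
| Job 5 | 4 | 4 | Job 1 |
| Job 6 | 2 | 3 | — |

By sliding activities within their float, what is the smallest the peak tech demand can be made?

8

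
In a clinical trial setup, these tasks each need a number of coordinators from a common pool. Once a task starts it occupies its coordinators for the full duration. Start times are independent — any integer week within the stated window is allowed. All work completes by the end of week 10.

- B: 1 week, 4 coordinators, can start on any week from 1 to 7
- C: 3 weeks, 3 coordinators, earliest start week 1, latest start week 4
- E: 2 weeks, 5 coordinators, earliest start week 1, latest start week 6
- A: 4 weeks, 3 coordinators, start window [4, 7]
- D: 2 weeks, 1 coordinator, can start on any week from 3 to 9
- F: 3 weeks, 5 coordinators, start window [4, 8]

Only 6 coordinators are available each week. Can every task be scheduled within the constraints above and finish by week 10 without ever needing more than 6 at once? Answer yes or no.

yes

Schedule B@1, C@4, E@2, A@4, D@7, F@8: w1:4  w2:5  w3:5  w4:6  w5:6  w6:6  w7:4  w8:6  w9:5  w10:5 — peak 6 ≤ 6.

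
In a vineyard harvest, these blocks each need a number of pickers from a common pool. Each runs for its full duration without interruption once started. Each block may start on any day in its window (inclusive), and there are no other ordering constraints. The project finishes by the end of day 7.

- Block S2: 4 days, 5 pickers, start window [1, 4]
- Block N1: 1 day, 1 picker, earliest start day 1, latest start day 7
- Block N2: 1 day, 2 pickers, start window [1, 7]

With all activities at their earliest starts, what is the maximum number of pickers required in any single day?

8

Early-start schedule: Block S2@1, Block N1@1, Block N2@1.
Load per day: day 1: 8, day 2: 5, day 3: 5, day 4: 5, day 5: 0, day 6: 0, day 7: 0.
Peak is 8.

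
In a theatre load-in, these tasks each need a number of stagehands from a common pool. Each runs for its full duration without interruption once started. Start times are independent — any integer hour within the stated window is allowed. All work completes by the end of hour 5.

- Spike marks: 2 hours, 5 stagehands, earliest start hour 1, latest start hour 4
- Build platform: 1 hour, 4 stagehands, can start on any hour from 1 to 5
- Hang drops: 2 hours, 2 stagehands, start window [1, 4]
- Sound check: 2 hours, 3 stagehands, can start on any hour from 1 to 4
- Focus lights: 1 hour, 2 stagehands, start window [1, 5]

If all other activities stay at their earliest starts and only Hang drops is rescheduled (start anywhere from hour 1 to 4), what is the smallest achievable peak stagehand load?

14

Hang drops@1: h1:16  h2:10  h3:0  h4:0  h5:0 → peak 16
Hang drops@2: h1:14  h2:10  h3:2  h4:0  h5:0 → peak 14
Hang drops@3: h1:14  h2:8  h3:2  h4:2  h5:0 → peak 14
Hang drops@4: h1:14  h2:8  h3:0  h4:2  h5:2 → peak 14
Best is Hang drops@2, peak 14.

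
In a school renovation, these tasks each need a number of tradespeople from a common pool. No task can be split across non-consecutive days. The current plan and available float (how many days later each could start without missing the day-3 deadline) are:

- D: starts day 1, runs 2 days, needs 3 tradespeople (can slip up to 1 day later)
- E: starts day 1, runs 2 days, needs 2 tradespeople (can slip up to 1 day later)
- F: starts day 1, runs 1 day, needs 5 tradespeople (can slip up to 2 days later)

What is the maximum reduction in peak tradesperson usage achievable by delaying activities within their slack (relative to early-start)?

Early-start peak: d1:10  d2:5  d3:0 ⇒ 10.
Leveled (D@1, E@1, F@3): d1:5  d2:5  d3:5 ⇒ 5.
Reduction 10 − 5 = 5.

5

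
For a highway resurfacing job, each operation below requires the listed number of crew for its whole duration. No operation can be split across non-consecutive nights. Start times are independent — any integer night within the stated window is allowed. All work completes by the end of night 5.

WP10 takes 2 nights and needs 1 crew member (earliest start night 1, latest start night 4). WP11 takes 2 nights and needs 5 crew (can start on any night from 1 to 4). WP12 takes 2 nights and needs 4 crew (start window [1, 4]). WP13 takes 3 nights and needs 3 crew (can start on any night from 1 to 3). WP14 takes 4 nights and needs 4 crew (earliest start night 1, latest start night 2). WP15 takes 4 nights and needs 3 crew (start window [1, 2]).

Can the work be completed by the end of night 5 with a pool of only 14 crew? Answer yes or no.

yes

Schedule WP10@1, WP11@1, WP12@3, WP13@3, WP14@1, WP15@1: n1:13  n2:13  n3:14  n4:14  n5:3 — peak 14 ≤ 14.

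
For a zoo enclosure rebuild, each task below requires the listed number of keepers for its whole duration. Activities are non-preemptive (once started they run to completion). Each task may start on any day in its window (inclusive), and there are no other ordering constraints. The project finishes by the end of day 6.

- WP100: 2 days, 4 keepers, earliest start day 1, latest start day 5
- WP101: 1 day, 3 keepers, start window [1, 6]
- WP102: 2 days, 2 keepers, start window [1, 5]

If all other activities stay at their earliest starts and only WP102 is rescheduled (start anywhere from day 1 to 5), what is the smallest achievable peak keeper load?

7

WP102@1: d1:9  d2:6  d3:0  d4:0  d5:0  d6:0 → peak 9
WP102@2: d1:7  d2:6  d3:2  d4:0  d5:0  d6:0 → peak 7
WP102@3: d1:7  d2:4  d3:2  d4:2  d5:0  d6:0 → peak 7
WP102@4: d1:7  d2:4  d3:0  d4:2  d5:2  d6:0 → peak 7
WP102@5: d1:7  d2:4  d3:0  d4:0  d5:2  d6:2 → peak 7
Best is WP102@2, peak 7.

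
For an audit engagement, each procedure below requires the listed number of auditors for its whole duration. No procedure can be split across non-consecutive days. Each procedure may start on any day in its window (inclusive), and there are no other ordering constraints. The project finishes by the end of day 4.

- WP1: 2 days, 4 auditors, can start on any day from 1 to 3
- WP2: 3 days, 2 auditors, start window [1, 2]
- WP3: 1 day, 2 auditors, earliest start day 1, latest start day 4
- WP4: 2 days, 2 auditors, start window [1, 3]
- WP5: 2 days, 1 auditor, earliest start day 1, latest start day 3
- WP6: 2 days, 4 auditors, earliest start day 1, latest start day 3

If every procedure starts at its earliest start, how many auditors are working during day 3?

At early start, day 3 has: WP2.
Demand: 2 = 2.

2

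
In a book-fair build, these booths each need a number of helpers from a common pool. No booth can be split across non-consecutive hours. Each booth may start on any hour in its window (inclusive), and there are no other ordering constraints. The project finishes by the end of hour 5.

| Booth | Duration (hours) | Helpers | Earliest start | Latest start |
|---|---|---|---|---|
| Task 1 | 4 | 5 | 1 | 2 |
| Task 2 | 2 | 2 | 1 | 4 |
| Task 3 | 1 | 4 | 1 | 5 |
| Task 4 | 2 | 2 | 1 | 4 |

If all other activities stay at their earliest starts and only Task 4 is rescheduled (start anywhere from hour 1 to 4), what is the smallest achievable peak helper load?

Task 4@1: h1:13  h2:9  h3:5  h4:5  h5:0 → peak 13
Task 4@2: h1:11  h2:9  h3:7  h4:5  h5:0 → peak 11
Task 4@3: h1:11  h2:7  h3:7  h4:7  h5:0 → peak 11
Task 4@4: h1:11  h2:7  h3:5  h4:7  h5:2 → peak 11
Best is Task 4@2, peak 11.

11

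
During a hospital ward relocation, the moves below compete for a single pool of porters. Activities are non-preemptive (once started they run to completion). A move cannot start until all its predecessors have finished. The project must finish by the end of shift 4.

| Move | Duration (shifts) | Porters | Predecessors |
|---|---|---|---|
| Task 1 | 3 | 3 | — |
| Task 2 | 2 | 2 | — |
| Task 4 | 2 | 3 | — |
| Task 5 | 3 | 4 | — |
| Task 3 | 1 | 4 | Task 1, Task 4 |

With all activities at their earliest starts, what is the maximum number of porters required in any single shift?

Early-start schedule: Task 1@1, Task 2@1, Task 4@1, Task 5@1, Task 3@4.
Load per shift: shift 1: 12, shift 2: 12, shift 3: 7, shift 4: 4.
Peak is 12.

12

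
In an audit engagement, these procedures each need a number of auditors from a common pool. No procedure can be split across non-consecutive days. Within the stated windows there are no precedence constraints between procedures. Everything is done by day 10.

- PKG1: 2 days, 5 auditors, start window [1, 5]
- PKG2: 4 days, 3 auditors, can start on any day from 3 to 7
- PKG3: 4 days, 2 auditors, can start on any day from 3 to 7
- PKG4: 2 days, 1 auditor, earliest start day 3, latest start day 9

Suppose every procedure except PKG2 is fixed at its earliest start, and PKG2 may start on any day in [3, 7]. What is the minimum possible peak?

5

PKG2@3: d1:5  d2:5  d3:6  d4:6  d5:5  d6:5  d7:0  d8:0  d9:0  d10:0 → peak 6
PKG2@4: d1:5  d2:5  d3:3  d4:6  d5:5  d6:5  d7:3  d8:0  d9:0  d10:0 → peak 6
PKG2@5: d1:5  d2:5  d3:3  d4:3  d5:5  d6:5  d7:3  d8:3  d9:0  d10:0 → peak 5
PKG2@6: d1:5  d2:5  d3:3  d4:3  d5:2  d6:5  d7:3  d8:3  d9:3  d10:0 → peak 5
PKG2@7: d1:5  d2:5  d3:3  d4:3  d5:2  d6:2  d7:3  d8:3  d9:3  d10:3 → peak 5
Best is PKG2@5, peak 5.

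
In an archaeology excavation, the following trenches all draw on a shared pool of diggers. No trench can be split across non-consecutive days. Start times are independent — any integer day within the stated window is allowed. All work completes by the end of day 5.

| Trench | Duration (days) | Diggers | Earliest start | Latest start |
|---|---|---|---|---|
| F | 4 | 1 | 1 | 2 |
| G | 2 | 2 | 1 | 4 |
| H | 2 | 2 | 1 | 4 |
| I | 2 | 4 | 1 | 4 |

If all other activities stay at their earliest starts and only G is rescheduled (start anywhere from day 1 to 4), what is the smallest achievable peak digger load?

7

G@1: d1:9  d2:9  d3:1  d4:1  d5:0 → peak 9
G@2: d1:7  d2:9  d3:3  d4:1  d5:0 → peak 9
G@3: d1:7  d2:7  d3:3  d4:3  d5:0 → peak 7
G@4: d1:7  d2:7  d3:1  d4:3  d5:2 → peak 7
Best is G@3, peak 7.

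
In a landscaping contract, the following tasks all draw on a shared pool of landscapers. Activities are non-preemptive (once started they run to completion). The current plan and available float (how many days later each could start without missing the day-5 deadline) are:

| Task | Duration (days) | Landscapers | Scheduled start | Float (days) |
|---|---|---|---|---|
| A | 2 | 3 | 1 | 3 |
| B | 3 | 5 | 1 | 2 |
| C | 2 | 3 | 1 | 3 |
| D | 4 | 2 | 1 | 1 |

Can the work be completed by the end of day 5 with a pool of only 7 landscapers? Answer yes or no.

The minimum achievable peak is 8; 7 < 8, so no feasible schedule stays within the cap.

no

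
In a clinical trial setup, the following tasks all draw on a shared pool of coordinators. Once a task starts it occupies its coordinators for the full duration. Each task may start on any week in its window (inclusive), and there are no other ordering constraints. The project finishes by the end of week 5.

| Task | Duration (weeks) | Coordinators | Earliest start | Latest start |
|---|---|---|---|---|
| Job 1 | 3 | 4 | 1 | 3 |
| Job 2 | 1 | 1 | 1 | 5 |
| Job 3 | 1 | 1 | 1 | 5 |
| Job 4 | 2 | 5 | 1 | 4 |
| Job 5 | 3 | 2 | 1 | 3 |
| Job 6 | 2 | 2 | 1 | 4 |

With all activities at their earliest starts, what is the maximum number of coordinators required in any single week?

Early-start schedule: Job 1@1, Job 2@1, Job 3@1, Job 4@1, Job 5@1, Job 6@1.
Load per week: week 1: 15, week 2: 13, week 3: 6, week 4: 0, week 5: 0.
Peak is 15.

15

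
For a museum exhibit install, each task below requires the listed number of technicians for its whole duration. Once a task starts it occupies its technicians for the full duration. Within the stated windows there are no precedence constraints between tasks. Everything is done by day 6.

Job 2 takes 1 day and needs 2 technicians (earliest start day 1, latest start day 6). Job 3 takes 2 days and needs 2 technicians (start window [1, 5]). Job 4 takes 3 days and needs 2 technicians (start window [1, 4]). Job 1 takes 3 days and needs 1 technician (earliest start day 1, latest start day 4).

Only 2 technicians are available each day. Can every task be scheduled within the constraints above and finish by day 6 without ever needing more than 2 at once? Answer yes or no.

no

Total technician-days = 15; over 6 days the average is 15/6 > 2, so some day must exceed 2.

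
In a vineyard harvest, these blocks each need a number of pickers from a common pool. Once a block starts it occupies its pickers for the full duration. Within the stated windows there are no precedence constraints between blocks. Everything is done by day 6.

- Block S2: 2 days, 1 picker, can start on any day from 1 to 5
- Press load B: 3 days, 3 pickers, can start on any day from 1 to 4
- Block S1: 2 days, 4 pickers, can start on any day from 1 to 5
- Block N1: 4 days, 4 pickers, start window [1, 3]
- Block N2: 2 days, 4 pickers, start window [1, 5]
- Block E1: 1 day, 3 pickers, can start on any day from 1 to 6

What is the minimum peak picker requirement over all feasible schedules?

8

Early-start (Block S2@1, Press load B@1, Block S1@1, Block N1@1, Block N2@1, Block E1@1) gives peak 19: d1:19  d2:16  d3:7  d4:4  d5:0  d6:0.
Shift Block N1→3, Block N2→4, Block E1→6.
Schedule Block S2@1, Press load B@1, Block S1@1, Block N1@3, Block N2@4, Block E1@6: d1:8  d2:8  d3:7  d4:8  d5:8  d6:7 — peak 8.
Total picker-days = 46 over 6 days ⇒ peak ≥ ⌈46/6⌉ = 8, so 8 is optimal.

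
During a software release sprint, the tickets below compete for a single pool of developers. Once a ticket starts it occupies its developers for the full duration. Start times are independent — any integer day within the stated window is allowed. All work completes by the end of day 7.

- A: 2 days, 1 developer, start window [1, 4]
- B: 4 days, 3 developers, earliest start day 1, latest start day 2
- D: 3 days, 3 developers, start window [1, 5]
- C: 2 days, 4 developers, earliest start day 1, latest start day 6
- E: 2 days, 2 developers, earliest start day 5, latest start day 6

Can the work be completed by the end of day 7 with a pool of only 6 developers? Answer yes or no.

yes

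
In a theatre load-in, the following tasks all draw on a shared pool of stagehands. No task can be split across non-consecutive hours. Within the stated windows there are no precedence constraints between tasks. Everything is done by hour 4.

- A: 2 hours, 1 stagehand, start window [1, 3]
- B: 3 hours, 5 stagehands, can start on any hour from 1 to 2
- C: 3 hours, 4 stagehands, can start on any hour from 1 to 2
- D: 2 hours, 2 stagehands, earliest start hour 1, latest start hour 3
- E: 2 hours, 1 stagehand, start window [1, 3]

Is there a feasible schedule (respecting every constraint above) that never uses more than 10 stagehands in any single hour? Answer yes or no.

no

The minimum achievable peak is 11; 10 < 11, so no feasible schedule stays within the cap.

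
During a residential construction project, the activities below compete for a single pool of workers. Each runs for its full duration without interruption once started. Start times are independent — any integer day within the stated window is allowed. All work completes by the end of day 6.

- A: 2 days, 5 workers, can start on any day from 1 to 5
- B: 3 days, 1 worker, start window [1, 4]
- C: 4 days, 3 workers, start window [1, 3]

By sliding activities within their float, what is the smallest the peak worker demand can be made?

Early-start (A@1, B@1, C@1) gives peak 9: d1:9  d2:9  d3:4  d4:3  d5:0  d6:0.
Shift B→3, C→3.
Schedule A@1, B@3, C@3: d1:5  d2:5  d3:4  d4:4  d5:4  d6:3 — peak 5.
Total worker-days = 25 over 6 days ⇒ peak ≥ ⌈25/6⌉ = 5, so 5 is optimal.

5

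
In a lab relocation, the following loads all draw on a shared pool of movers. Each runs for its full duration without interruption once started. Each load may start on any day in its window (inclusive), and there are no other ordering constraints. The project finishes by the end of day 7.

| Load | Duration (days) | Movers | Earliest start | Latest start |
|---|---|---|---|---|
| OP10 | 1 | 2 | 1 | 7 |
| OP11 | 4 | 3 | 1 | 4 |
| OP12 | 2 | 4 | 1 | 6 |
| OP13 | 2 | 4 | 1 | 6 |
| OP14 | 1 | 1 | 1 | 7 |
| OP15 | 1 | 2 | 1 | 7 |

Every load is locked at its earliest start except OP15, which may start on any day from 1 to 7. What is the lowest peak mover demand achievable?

14

OP15@1: d1:16  d2:11  d3:3  d4:3  d5:0  d6:0  d7:0 → peak 16
OP15@2: d1:14  d2:13  d3:3  d4:3  d5:0  d6:0  d7:0 → peak 14
OP15@3: d1:14  d2:11  d3:5  d4:3  d5:0  d6:0  d7:0 → peak 14
OP15@4: d1:14  d2:11  d3:3  d4:5  d5:0  d6:0  d7:0 → peak 14
OP15@5: d1:14  d2:11  d3:3  d4:3  d5:2  d6:0  d7:0 → peak 14
OP15@6: d1:14  d2:11  d3:3  d4:3  d5:0  d6:2  d7:0 → peak 14
OP15@7: d1:14  d2:11  d3:3  d4:3  d5:0  d6:0  d7:2 → peak 14
Best is OP15@2, peak 14.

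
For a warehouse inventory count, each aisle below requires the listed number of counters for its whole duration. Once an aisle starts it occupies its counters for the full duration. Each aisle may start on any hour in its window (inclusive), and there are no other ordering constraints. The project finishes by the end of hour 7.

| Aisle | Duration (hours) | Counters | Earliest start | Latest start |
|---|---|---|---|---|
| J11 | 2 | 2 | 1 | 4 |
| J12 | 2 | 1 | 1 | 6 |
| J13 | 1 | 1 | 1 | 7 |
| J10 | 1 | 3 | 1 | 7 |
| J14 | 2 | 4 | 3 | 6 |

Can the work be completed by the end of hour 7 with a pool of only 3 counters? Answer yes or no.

no

The minimum achievable peak is 4; 3 < 4, so no feasible schedule stays within the cap.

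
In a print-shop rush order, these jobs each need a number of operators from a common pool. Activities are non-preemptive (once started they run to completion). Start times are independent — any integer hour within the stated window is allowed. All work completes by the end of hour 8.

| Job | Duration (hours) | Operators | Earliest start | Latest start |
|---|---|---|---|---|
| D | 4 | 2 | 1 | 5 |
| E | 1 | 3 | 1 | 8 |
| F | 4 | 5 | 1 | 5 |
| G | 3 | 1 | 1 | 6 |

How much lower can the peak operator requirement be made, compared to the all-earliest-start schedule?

Early-start peak: h1:11  h2:8  h3:8  h4:7  h5:0  h6:0  h7:0  h8:0 ⇒ 11.
Leveled (D@1, E@1, F@5, G@2): h1:5  h2:3  h3:3  h4:3  h5:5  h6:5  h7:5  h8:5 ⇒ 5.
Reduction 11 − 5 = 6.

6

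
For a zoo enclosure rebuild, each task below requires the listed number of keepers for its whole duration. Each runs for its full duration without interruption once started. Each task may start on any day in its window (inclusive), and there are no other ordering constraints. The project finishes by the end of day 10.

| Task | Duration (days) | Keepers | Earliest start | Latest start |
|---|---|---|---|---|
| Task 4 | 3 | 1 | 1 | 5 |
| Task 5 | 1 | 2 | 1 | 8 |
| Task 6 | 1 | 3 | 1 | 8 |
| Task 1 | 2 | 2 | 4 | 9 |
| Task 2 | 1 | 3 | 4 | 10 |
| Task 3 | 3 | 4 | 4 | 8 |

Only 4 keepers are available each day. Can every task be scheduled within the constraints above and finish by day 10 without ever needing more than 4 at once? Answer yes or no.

yes

Schedule Task 4@1, Task 5@1, Task 6@2, Task 1@4, Task 2@6, Task 3@7: d1:3  d2:4  d3:1  d4:2  d5:2  d6:3  d7:4  d8:4  d9:4  d10:0 — peak 4 ≤ 4.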